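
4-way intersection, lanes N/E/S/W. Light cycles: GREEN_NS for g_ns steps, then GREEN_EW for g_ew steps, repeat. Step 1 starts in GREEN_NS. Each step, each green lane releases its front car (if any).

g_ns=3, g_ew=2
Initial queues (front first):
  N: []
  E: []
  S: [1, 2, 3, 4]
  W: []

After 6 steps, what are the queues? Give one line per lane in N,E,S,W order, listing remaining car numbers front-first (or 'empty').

Step 1 [NS]: N:empty,E:wait,S:car1-GO,W:wait | queues: N=0 E=0 S=3 W=0
Step 2 [NS]: N:empty,E:wait,S:car2-GO,W:wait | queues: N=0 E=0 S=2 W=0
Step 3 [NS]: N:empty,E:wait,S:car3-GO,W:wait | queues: N=0 E=0 S=1 W=0
Step 4 [EW]: N:wait,E:empty,S:wait,W:empty | queues: N=0 E=0 S=1 W=0
Step 5 [EW]: N:wait,E:empty,S:wait,W:empty | queues: N=0 E=0 S=1 W=0
Step 6 [NS]: N:empty,E:wait,S:car4-GO,W:wait | queues: N=0 E=0 S=0 W=0

N: empty
E: empty
S: empty
W: empty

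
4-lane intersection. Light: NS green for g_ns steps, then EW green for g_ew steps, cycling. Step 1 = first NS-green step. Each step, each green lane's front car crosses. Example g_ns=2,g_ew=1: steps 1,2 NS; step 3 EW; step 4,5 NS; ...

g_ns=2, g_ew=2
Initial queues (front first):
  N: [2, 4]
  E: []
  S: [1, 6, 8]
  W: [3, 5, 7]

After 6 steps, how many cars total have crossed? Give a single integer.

Answer: 7

Derivation:
Step 1 [NS]: N:car2-GO,E:wait,S:car1-GO,W:wait | queues: N=1 E=0 S=2 W=3
Step 2 [NS]: N:car4-GO,E:wait,S:car6-GO,W:wait | queues: N=0 E=0 S=1 W=3
Step 3 [EW]: N:wait,E:empty,S:wait,W:car3-GO | queues: N=0 E=0 S=1 W=2
Step 4 [EW]: N:wait,E:empty,S:wait,W:car5-GO | queues: N=0 E=0 S=1 W=1
Step 5 [NS]: N:empty,E:wait,S:car8-GO,W:wait | queues: N=0 E=0 S=0 W=1
Step 6 [NS]: N:empty,E:wait,S:empty,W:wait | queues: N=0 E=0 S=0 W=1
Cars crossed by step 6: 7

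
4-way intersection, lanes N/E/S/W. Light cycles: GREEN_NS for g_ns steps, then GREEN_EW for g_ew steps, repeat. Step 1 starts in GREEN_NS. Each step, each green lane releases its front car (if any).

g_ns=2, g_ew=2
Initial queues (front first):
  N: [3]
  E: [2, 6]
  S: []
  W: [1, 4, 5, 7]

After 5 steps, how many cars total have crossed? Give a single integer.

Answer: 5

Derivation:
Step 1 [NS]: N:car3-GO,E:wait,S:empty,W:wait | queues: N=0 E=2 S=0 W=4
Step 2 [NS]: N:empty,E:wait,S:empty,W:wait | queues: N=0 E=2 S=0 W=4
Step 3 [EW]: N:wait,E:car2-GO,S:wait,W:car1-GO | queues: N=0 E=1 S=0 W=3
Step 4 [EW]: N:wait,E:car6-GO,S:wait,W:car4-GO | queues: N=0 E=0 S=0 W=2
Step 5 [NS]: N:empty,E:wait,S:empty,W:wait | queues: N=0 E=0 S=0 W=2
Cars crossed by step 5: 5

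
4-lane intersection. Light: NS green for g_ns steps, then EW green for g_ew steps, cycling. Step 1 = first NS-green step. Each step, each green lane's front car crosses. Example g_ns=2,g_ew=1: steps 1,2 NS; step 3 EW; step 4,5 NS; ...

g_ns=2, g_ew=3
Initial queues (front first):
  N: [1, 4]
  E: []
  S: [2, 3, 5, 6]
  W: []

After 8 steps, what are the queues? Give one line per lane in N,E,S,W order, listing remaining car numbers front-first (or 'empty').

Step 1 [NS]: N:car1-GO,E:wait,S:car2-GO,W:wait | queues: N=1 E=0 S=3 W=0
Step 2 [NS]: N:car4-GO,E:wait,S:car3-GO,W:wait | queues: N=0 E=0 S=2 W=0
Step 3 [EW]: N:wait,E:empty,S:wait,W:empty | queues: N=0 E=0 S=2 W=0
Step 4 [EW]: N:wait,E:empty,S:wait,W:empty | queues: N=0 E=0 S=2 W=0
Step 5 [EW]: N:wait,E:empty,S:wait,W:empty | queues: N=0 E=0 S=2 W=0
Step 6 [NS]: N:empty,E:wait,S:car5-GO,W:wait | queues: N=0 E=0 S=1 W=0
Step 7 [NS]: N:empty,E:wait,S:car6-GO,W:wait | queues: N=0 E=0 S=0 W=0

N: empty
E: empty
S: empty
W: empty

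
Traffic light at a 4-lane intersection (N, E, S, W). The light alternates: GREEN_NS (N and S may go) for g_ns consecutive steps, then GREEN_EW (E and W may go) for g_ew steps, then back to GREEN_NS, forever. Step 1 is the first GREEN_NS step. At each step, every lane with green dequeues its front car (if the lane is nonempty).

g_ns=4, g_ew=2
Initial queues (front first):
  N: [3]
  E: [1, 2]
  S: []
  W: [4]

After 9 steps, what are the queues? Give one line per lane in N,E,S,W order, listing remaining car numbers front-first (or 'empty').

Step 1 [NS]: N:car3-GO,E:wait,S:empty,W:wait | queues: N=0 E=2 S=0 W=1
Step 2 [NS]: N:empty,E:wait,S:empty,W:wait | queues: N=0 E=2 S=0 W=1
Step 3 [NS]: N:empty,E:wait,S:empty,W:wait | queues: N=0 E=2 S=0 W=1
Step 4 [NS]: N:empty,E:wait,S:empty,W:wait | queues: N=0 E=2 S=0 W=1
Step 5 [EW]: N:wait,E:car1-GO,S:wait,W:car4-GO | queues: N=0 E=1 S=0 W=0
Step 6 [EW]: N:wait,E:car2-GO,S:wait,W:empty | queues: N=0 E=0 S=0 W=0

N: empty
E: empty
S: empty
W: empty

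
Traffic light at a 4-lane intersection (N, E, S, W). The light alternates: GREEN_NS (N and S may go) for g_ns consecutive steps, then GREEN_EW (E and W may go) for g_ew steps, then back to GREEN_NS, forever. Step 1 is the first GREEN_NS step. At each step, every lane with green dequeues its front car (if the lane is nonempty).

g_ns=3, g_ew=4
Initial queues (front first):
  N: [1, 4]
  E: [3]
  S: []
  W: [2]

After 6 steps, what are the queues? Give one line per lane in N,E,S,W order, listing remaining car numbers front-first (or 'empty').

Step 1 [NS]: N:car1-GO,E:wait,S:empty,W:wait | queues: N=1 E=1 S=0 W=1
Step 2 [NS]: N:car4-GO,E:wait,S:empty,W:wait | queues: N=0 E=1 S=0 W=1
Step 3 [NS]: N:empty,E:wait,S:empty,W:wait | queues: N=0 E=1 S=0 W=1
Step 4 [EW]: N:wait,E:car3-GO,S:wait,W:car2-GO | queues: N=0 E=0 S=0 W=0

N: empty
E: empty
S: empty
W: empty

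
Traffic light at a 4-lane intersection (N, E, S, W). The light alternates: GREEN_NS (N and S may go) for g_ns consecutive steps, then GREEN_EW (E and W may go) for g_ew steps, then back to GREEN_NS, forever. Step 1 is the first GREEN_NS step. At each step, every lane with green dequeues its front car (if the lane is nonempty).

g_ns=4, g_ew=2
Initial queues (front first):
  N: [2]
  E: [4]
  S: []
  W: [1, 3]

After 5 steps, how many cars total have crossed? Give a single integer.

Step 1 [NS]: N:car2-GO,E:wait,S:empty,W:wait | queues: N=0 E=1 S=0 W=2
Step 2 [NS]: N:empty,E:wait,S:empty,W:wait | queues: N=0 E=1 S=0 W=2
Step 3 [NS]: N:empty,E:wait,S:empty,W:wait | queues: N=0 E=1 S=0 W=2
Step 4 [NS]: N:empty,E:wait,S:empty,W:wait | queues: N=0 E=1 S=0 W=2
Step 5 [EW]: N:wait,E:car4-GO,S:wait,W:car1-GO | queues: N=0 E=0 S=0 W=1
Cars crossed by step 5: 3

Answer: 3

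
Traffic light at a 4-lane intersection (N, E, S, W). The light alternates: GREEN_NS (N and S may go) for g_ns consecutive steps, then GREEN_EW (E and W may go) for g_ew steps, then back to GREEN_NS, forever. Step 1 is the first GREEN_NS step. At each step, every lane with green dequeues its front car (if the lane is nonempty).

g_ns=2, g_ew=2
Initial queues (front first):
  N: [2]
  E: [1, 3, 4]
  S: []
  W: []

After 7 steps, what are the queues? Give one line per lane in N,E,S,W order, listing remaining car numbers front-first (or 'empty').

Step 1 [NS]: N:car2-GO,E:wait,S:empty,W:wait | queues: N=0 E=3 S=0 W=0
Step 2 [NS]: N:empty,E:wait,S:empty,W:wait | queues: N=0 E=3 S=0 W=0
Step 3 [EW]: N:wait,E:car1-GO,S:wait,W:empty | queues: N=0 E=2 S=0 W=0
Step 4 [EW]: N:wait,E:car3-GO,S:wait,W:empty | queues: N=0 E=1 S=0 W=0
Step 5 [NS]: N:empty,E:wait,S:empty,W:wait | queues: N=0 E=1 S=0 W=0
Step 6 [NS]: N:empty,E:wait,S:empty,W:wait | queues: N=0 E=1 S=0 W=0
Step 7 [EW]: N:wait,E:car4-GO,S:wait,W:empty | queues: N=0 E=0 S=0 W=0

N: empty
E: empty
S: empty
W: empty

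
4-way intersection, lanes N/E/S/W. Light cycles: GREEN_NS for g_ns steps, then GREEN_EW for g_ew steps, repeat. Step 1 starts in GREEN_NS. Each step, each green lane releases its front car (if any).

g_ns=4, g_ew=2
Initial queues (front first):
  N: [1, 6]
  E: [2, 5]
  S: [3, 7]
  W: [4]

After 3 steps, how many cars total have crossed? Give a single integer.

Step 1 [NS]: N:car1-GO,E:wait,S:car3-GO,W:wait | queues: N=1 E=2 S=1 W=1
Step 2 [NS]: N:car6-GO,E:wait,S:car7-GO,W:wait | queues: N=0 E=2 S=0 W=1
Step 3 [NS]: N:empty,E:wait,S:empty,W:wait | queues: N=0 E=2 S=0 W=1
Cars crossed by step 3: 4

Answer: 4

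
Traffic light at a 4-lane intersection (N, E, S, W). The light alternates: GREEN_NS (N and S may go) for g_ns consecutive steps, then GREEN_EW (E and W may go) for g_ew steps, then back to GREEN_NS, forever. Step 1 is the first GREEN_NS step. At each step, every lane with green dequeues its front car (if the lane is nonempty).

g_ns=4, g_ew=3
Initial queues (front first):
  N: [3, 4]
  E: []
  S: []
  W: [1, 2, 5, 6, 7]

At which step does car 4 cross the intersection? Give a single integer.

Step 1 [NS]: N:car3-GO,E:wait,S:empty,W:wait | queues: N=1 E=0 S=0 W=5
Step 2 [NS]: N:car4-GO,E:wait,S:empty,W:wait | queues: N=0 E=0 S=0 W=5
Step 3 [NS]: N:empty,E:wait,S:empty,W:wait | queues: N=0 E=0 S=0 W=5
Step 4 [NS]: N:empty,E:wait,S:empty,W:wait | queues: N=0 E=0 S=0 W=5
Step 5 [EW]: N:wait,E:empty,S:wait,W:car1-GO | queues: N=0 E=0 S=0 W=4
Step 6 [EW]: N:wait,E:empty,S:wait,W:car2-GO | queues: N=0 E=0 S=0 W=3
Step 7 [EW]: N:wait,E:empty,S:wait,W:car5-GO | queues: N=0 E=0 S=0 W=2
Step 8 [NS]: N:empty,E:wait,S:empty,W:wait | queues: N=0 E=0 S=0 W=2
Step 9 [NS]: N:empty,E:wait,S:empty,W:wait | queues: N=0 E=0 S=0 W=2
Step 10 [NS]: N:empty,E:wait,S:empty,W:wait | queues: N=0 E=0 S=0 W=2
Step 11 [NS]: N:empty,E:wait,S:empty,W:wait | queues: N=0 E=0 S=0 W=2
Step 12 [EW]: N:wait,E:empty,S:wait,W:car6-GO | queues: N=0 E=0 S=0 W=1
Step 13 [EW]: N:wait,E:empty,S:wait,W:car7-GO | queues: N=0 E=0 S=0 W=0
Car 4 crosses at step 2

2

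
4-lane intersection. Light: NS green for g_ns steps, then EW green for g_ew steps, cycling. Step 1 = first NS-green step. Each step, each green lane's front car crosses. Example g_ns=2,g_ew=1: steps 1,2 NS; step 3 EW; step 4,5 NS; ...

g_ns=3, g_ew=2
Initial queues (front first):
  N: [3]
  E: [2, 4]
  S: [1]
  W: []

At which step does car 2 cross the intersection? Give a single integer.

Step 1 [NS]: N:car3-GO,E:wait,S:car1-GO,W:wait | queues: N=0 E=2 S=0 W=0
Step 2 [NS]: N:empty,E:wait,S:empty,W:wait | queues: N=0 E=2 S=0 W=0
Step 3 [NS]: N:empty,E:wait,S:empty,W:wait | queues: N=0 E=2 S=0 W=0
Step 4 [EW]: N:wait,E:car2-GO,S:wait,W:empty | queues: N=0 E=1 S=0 W=0
Step 5 [EW]: N:wait,E:car4-GO,S:wait,W:empty | queues: N=0 E=0 S=0 W=0
Car 2 crosses at step 4

4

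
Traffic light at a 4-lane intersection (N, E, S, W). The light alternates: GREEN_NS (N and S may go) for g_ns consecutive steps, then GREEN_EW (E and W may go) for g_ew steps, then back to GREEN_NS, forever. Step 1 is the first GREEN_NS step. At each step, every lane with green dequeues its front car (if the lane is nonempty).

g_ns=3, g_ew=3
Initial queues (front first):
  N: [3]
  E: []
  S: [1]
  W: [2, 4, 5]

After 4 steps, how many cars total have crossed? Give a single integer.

Step 1 [NS]: N:car3-GO,E:wait,S:car1-GO,W:wait | queues: N=0 E=0 S=0 W=3
Step 2 [NS]: N:empty,E:wait,S:empty,W:wait | queues: N=0 E=0 S=0 W=3
Step 3 [NS]: N:empty,E:wait,S:empty,W:wait | queues: N=0 E=0 S=0 W=3
Step 4 [EW]: N:wait,E:empty,S:wait,W:car2-GO | queues: N=0 E=0 S=0 W=2
Cars crossed by step 4: 3

Answer: 3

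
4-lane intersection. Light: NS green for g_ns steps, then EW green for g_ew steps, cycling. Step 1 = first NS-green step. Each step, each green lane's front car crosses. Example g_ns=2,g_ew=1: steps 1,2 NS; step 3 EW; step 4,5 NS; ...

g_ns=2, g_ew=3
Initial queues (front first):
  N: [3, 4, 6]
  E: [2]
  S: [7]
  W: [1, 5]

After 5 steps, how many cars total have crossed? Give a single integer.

Answer: 6

Derivation:
Step 1 [NS]: N:car3-GO,E:wait,S:car7-GO,W:wait | queues: N=2 E=1 S=0 W=2
Step 2 [NS]: N:car4-GO,E:wait,S:empty,W:wait | queues: N=1 E=1 S=0 W=2
Step 3 [EW]: N:wait,E:car2-GO,S:wait,W:car1-GO | queues: N=1 E=0 S=0 W=1
Step 4 [EW]: N:wait,E:empty,S:wait,W:car5-GO | queues: N=1 E=0 S=0 W=0
Step 5 [EW]: N:wait,E:empty,S:wait,W:empty | queues: N=1 E=0 S=0 W=0
Cars crossed by step 5: 6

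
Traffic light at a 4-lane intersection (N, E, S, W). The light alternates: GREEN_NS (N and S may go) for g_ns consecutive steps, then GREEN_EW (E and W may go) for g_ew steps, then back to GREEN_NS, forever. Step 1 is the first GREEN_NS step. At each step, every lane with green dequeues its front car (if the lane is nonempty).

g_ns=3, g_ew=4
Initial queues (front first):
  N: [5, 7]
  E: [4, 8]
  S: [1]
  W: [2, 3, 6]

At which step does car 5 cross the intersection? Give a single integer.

Step 1 [NS]: N:car5-GO,E:wait,S:car1-GO,W:wait | queues: N=1 E=2 S=0 W=3
Step 2 [NS]: N:car7-GO,E:wait,S:empty,W:wait | queues: N=0 E=2 S=0 W=3
Step 3 [NS]: N:empty,E:wait,S:empty,W:wait | queues: N=0 E=2 S=0 W=3
Step 4 [EW]: N:wait,E:car4-GO,S:wait,W:car2-GO | queues: N=0 E=1 S=0 W=2
Step 5 [EW]: N:wait,E:car8-GO,S:wait,W:car3-GO | queues: N=0 E=0 S=0 W=1
Step 6 [EW]: N:wait,E:empty,S:wait,W:car6-GO | queues: N=0 E=0 S=0 W=0
Car 5 crosses at step 1

1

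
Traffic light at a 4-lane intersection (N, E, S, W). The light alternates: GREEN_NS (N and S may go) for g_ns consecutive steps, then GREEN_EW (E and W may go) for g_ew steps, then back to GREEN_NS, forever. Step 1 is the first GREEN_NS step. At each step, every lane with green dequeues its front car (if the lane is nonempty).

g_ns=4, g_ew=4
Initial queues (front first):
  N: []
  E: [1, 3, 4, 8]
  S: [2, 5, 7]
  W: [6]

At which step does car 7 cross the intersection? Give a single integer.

Step 1 [NS]: N:empty,E:wait,S:car2-GO,W:wait | queues: N=0 E=4 S=2 W=1
Step 2 [NS]: N:empty,E:wait,S:car5-GO,W:wait | queues: N=0 E=4 S=1 W=1
Step 3 [NS]: N:empty,E:wait,S:car7-GO,W:wait | queues: N=0 E=4 S=0 W=1
Step 4 [NS]: N:empty,E:wait,S:empty,W:wait | queues: N=0 E=4 S=0 W=1
Step 5 [EW]: N:wait,E:car1-GO,S:wait,W:car6-GO | queues: N=0 E=3 S=0 W=0
Step 6 [EW]: N:wait,E:car3-GO,S:wait,W:empty | queues: N=0 E=2 S=0 W=0
Step 7 [EW]: N:wait,E:car4-GO,S:wait,W:empty | queues: N=0 E=1 S=0 W=0
Step 8 [EW]: N:wait,E:car8-GO,S:wait,W:empty | queues: N=0 E=0 S=0 W=0
Car 7 crosses at step 3

3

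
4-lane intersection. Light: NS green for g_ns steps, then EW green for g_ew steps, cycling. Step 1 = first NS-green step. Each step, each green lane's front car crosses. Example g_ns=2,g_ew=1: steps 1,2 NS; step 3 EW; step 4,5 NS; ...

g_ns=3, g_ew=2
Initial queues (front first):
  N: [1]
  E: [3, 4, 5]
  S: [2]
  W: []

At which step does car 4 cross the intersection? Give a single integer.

Step 1 [NS]: N:car1-GO,E:wait,S:car2-GO,W:wait | queues: N=0 E=3 S=0 W=0
Step 2 [NS]: N:empty,E:wait,S:empty,W:wait | queues: N=0 E=3 S=0 W=0
Step 3 [NS]: N:empty,E:wait,S:empty,W:wait | queues: N=0 E=3 S=0 W=0
Step 4 [EW]: N:wait,E:car3-GO,S:wait,W:empty | queues: N=0 E=2 S=0 W=0
Step 5 [EW]: N:wait,E:car4-GO,S:wait,W:empty | queues: N=0 E=1 S=0 W=0
Step 6 [NS]: N:empty,E:wait,S:empty,W:wait | queues: N=0 E=1 S=0 W=0
Step 7 [NS]: N:empty,E:wait,S:empty,W:wait | queues: N=0 E=1 S=0 W=0
Step 8 [NS]: N:empty,E:wait,S:empty,W:wait | queues: N=0 E=1 S=0 W=0
Step 9 [EW]: N:wait,E:car5-GO,S:wait,W:empty | queues: N=0 E=0 S=0 W=0
Car 4 crosses at step 5

5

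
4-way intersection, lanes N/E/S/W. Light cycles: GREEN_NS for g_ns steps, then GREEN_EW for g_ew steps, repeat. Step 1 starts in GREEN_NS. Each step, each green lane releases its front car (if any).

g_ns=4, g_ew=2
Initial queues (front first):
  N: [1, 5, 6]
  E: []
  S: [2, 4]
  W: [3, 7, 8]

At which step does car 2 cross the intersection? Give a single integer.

Step 1 [NS]: N:car1-GO,E:wait,S:car2-GO,W:wait | queues: N=2 E=0 S=1 W=3
Step 2 [NS]: N:car5-GO,E:wait,S:car4-GO,W:wait | queues: N=1 E=0 S=0 W=3
Step 3 [NS]: N:car6-GO,E:wait,S:empty,W:wait | queues: N=0 E=0 S=0 W=3
Step 4 [NS]: N:empty,E:wait,S:empty,W:wait | queues: N=0 E=0 S=0 W=3
Step 5 [EW]: N:wait,E:empty,S:wait,W:car3-GO | queues: N=0 E=0 S=0 W=2
Step 6 [EW]: N:wait,E:empty,S:wait,W:car7-GO | queues: N=0 E=0 S=0 W=1
Step 7 [NS]: N:empty,E:wait,S:empty,W:wait | queues: N=0 E=0 S=0 W=1
Step 8 [NS]: N:empty,E:wait,S:empty,W:wait | queues: N=0 E=0 S=0 W=1
Step 9 [NS]: N:empty,E:wait,S:empty,W:wait | queues: N=0 E=0 S=0 W=1
Step 10 [NS]: N:empty,E:wait,S:empty,W:wait | queues: N=0 E=0 S=0 W=1
Step 11 [EW]: N:wait,E:empty,S:wait,W:car8-GO | queues: N=0 E=0 S=0 W=0
Car 2 crosses at step 1

1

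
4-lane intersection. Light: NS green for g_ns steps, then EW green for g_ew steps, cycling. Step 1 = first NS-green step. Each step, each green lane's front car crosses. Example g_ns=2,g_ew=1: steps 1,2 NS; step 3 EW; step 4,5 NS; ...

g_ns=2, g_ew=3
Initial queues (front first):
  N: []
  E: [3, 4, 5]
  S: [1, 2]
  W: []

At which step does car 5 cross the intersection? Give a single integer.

Step 1 [NS]: N:empty,E:wait,S:car1-GO,W:wait | queues: N=0 E=3 S=1 W=0
Step 2 [NS]: N:empty,E:wait,S:car2-GO,W:wait | queues: N=0 E=3 S=0 W=0
Step 3 [EW]: N:wait,E:car3-GO,S:wait,W:empty | queues: N=0 E=2 S=0 W=0
Step 4 [EW]: N:wait,E:car4-GO,S:wait,W:empty | queues: N=0 E=1 S=0 W=0
Step 5 [EW]: N:wait,E:car5-GO,S:wait,W:empty | queues: N=0 E=0 S=0 W=0
Car 5 crosses at step 5

5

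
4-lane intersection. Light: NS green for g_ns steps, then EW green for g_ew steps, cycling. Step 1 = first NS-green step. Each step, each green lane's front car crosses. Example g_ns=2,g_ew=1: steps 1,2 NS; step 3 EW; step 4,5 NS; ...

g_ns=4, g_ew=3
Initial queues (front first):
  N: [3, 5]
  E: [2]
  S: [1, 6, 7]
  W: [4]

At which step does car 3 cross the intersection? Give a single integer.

Step 1 [NS]: N:car3-GO,E:wait,S:car1-GO,W:wait | queues: N=1 E=1 S=2 W=1
Step 2 [NS]: N:car5-GO,E:wait,S:car6-GO,W:wait | queues: N=0 E=1 S=1 W=1
Step 3 [NS]: N:empty,E:wait,S:car7-GO,W:wait | queues: N=0 E=1 S=0 W=1
Step 4 [NS]: N:empty,E:wait,S:empty,W:wait | queues: N=0 E=1 S=0 W=1
Step 5 [EW]: N:wait,E:car2-GO,S:wait,W:car4-GO | queues: N=0 E=0 S=0 W=0
Car 3 crosses at step 1

1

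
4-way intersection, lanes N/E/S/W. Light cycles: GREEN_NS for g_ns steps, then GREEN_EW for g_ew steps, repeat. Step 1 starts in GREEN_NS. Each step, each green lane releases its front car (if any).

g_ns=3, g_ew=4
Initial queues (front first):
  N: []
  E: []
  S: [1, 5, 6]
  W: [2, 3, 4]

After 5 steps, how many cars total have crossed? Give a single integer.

Answer: 5

Derivation:
Step 1 [NS]: N:empty,E:wait,S:car1-GO,W:wait | queues: N=0 E=0 S=2 W=3
Step 2 [NS]: N:empty,E:wait,S:car5-GO,W:wait | queues: N=0 E=0 S=1 W=3
Step 3 [NS]: N:empty,E:wait,S:car6-GO,W:wait | queues: N=0 E=0 S=0 W=3
Step 4 [EW]: N:wait,E:empty,S:wait,W:car2-GO | queues: N=0 E=0 S=0 W=2
Step 5 [EW]: N:wait,E:empty,S:wait,W:car3-GO | queues: N=0 E=0 S=0 W=1
Cars crossed by step 5: 5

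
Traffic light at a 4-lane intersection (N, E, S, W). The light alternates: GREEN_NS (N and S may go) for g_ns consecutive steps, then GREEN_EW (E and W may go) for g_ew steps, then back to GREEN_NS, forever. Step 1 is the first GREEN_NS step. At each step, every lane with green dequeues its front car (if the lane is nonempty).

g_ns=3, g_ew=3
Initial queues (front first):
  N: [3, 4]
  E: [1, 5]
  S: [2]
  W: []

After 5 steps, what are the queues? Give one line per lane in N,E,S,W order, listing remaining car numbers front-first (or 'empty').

Step 1 [NS]: N:car3-GO,E:wait,S:car2-GO,W:wait | queues: N=1 E=2 S=0 W=0
Step 2 [NS]: N:car4-GO,E:wait,S:empty,W:wait | queues: N=0 E=2 S=0 W=0
Step 3 [NS]: N:empty,E:wait,S:empty,W:wait | queues: N=0 E=2 S=0 W=0
Step 4 [EW]: N:wait,E:car1-GO,S:wait,W:empty | queues: N=0 E=1 S=0 W=0
Step 5 [EW]: N:wait,E:car5-GO,S:wait,W:empty | queues: N=0 E=0 S=0 W=0

N: empty
E: empty
S: empty
W: empty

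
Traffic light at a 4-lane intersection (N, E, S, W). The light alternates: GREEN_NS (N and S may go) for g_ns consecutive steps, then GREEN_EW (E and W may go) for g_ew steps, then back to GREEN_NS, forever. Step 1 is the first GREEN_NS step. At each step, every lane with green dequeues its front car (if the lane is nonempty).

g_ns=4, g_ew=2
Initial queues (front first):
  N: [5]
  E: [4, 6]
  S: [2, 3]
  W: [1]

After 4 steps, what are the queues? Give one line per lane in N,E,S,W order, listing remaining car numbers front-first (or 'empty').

Step 1 [NS]: N:car5-GO,E:wait,S:car2-GO,W:wait | queues: N=0 E=2 S=1 W=1
Step 2 [NS]: N:empty,E:wait,S:car3-GO,W:wait | queues: N=0 E=2 S=0 W=1
Step 3 [NS]: N:empty,E:wait,S:empty,W:wait | queues: N=0 E=2 S=0 W=1
Step 4 [NS]: N:empty,E:wait,S:empty,W:wait | queues: N=0 E=2 S=0 W=1

N: empty
E: 4 6
S: empty
W: 1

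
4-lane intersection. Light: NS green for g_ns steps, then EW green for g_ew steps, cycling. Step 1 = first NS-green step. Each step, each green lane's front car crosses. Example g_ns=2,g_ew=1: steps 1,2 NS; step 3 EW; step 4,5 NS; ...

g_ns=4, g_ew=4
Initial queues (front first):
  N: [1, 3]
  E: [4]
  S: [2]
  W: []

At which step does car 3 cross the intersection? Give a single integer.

Step 1 [NS]: N:car1-GO,E:wait,S:car2-GO,W:wait | queues: N=1 E=1 S=0 W=0
Step 2 [NS]: N:car3-GO,E:wait,S:empty,W:wait | queues: N=0 E=1 S=0 W=0
Step 3 [NS]: N:empty,E:wait,S:empty,W:wait | queues: N=0 E=1 S=0 W=0
Step 4 [NS]: N:empty,E:wait,S:empty,W:wait | queues: N=0 E=1 S=0 W=0
Step 5 [EW]: N:wait,E:car4-GO,S:wait,W:empty | queues: N=0 E=0 S=0 W=0
Car 3 crosses at step 2

2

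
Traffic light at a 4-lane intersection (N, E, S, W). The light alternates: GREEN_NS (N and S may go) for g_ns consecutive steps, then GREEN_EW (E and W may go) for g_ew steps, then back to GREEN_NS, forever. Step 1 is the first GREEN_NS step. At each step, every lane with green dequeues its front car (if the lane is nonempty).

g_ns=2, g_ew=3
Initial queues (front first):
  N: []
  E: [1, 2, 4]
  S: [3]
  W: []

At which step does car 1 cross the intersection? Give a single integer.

Step 1 [NS]: N:empty,E:wait,S:car3-GO,W:wait | queues: N=0 E=3 S=0 W=0
Step 2 [NS]: N:empty,E:wait,S:empty,W:wait | queues: N=0 E=3 S=0 W=0
Step 3 [EW]: N:wait,E:car1-GO,S:wait,W:empty | queues: N=0 E=2 S=0 W=0
Step 4 [EW]: N:wait,E:car2-GO,S:wait,W:empty | queues: N=0 E=1 S=0 W=0
Step 5 [EW]: N:wait,E:car4-GO,S:wait,W:empty | queues: N=0 E=0 S=0 W=0
Car 1 crosses at step 3

3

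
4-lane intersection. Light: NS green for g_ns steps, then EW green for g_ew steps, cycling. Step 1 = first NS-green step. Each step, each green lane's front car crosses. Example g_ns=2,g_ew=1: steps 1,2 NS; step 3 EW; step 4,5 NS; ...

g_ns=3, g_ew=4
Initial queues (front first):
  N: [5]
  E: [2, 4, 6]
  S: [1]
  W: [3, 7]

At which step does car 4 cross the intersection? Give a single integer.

Step 1 [NS]: N:car5-GO,E:wait,S:car1-GO,W:wait | queues: N=0 E=3 S=0 W=2
Step 2 [NS]: N:empty,E:wait,S:empty,W:wait | queues: N=0 E=3 S=0 W=2
Step 3 [NS]: N:empty,E:wait,S:empty,W:wait | queues: N=0 E=3 S=0 W=2
Step 4 [EW]: N:wait,E:car2-GO,S:wait,W:car3-GO | queues: N=0 E=2 S=0 W=1
Step 5 [EW]: N:wait,E:car4-GO,S:wait,W:car7-GO | queues: N=0 E=1 S=0 W=0
Step 6 [EW]: N:wait,E:car6-GO,S:wait,W:empty | queues: N=0 E=0 S=0 W=0
Car 4 crosses at step 5

5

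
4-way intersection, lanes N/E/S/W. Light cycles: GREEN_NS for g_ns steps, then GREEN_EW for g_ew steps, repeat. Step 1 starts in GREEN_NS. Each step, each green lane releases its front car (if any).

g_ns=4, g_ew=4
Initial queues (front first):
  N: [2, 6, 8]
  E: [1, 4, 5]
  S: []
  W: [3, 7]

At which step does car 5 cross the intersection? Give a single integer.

Step 1 [NS]: N:car2-GO,E:wait,S:empty,W:wait | queues: N=2 E=3 S=0 W=2
Step 2 [NS]: N:car6-GO,E:wait,S:empty,W:wait | queues: N=1 E=3 S=0 W=2
Step 3 [NS]: N:car8-GO,E:wait,S:empty,W:wait | queues: N=0 E=3 S=0 W=2
Step 4 [NS]: N:empty,E:wait,S:empty,W:wait | queues: N=0 E=3 S=0 W=2
Step 5 [EW]: N:wait,E:car1-GO,S:wait,W:car3-GO | queues: N=0 E=2 S=0 W=1
Step 6 [EW]: N:wait,E:car4-GO,S:wait,W:car7-GO | queues: N=0 E=1 S=0 W=0
Step 7 [EW]: N:wait,E:car5-GO,S:wait,W:empty | queues: N=0 E=0 S=0 W=0
Car 5 crosses at step 7

7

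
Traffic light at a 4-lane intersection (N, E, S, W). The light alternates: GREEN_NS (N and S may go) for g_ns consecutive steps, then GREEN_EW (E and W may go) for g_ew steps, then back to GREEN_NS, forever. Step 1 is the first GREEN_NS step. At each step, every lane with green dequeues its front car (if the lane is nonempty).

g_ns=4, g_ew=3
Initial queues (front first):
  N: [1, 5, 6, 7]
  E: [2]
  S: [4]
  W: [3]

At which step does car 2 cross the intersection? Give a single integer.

Step 1 [NS]: N:car1-GO,E:wait,S:car4-GO,W:wait | queues: N=3 E=1 S=0 W=1
Step 2 [NS]: N:car5-GO,E:wait,S:empty,W:wait | queues: N=2 E=1 S=0 W=1
Step 3 [NS]: N:car6-GO,E:wait,S:empty,W:wait | queues: N=1 E=1 S=0 W=1
Step 4 [NS]: N:car7-GO,E:wait,S:empty,W:wait | queues: N=0 E=1 S=0 W=1
Step 5 [EW]: N:wait,E:car2-GO,S:wait,W:car3-GO | queues: N=0 E=0 S=0 W=0
Car 2 crosses at step 5

5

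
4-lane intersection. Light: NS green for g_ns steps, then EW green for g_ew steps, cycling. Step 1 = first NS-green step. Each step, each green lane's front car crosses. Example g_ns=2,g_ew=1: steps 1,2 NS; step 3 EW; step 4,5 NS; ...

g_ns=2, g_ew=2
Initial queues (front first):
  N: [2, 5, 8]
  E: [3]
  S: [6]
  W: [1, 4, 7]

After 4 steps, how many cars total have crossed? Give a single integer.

Step 1 [NS]: N:car2-GO,E:wait,S:car6-GO,W:wait | queues: N=2 E=1 S=0 W=3
Step 2 [NS]: N:car5-GO,E:wait,S:empty,W:wait | queues: N=1 E=1 S=0 W=3
Step 3 [EW]: N:wait,E:car3-GO,S:wait,W:car1-GO | queues: N=1 E=0 S=0 W=2
Step 4 [EW]: N:wait,E:empty,S:wait,W:car4-GO | queues: N=1 E=0 S=0 W=1
Cars crossed by step 4: 6

Answer: 6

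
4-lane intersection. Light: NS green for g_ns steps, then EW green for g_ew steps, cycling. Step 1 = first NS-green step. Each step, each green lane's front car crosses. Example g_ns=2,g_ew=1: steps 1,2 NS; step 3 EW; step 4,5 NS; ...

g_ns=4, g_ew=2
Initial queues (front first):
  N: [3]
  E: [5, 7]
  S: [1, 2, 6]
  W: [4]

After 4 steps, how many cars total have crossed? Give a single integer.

Answer: 4

Derivation:
Step 1 [NS]: N:car3-GO,E:wait,S:car1-GO,W:wait | queues: N=0 E=2 S=2 W=1
Step 2 [NS]: N:empty,E:wait,S:car2-GO,W:wait | queues: N=0 E=2 S=1 W=1
Step 3 [NS]: N:empty,E:wait,S:car6-GO,W:wait | queues: N=0 E=2 S=0 W=1
Step 4 [NS]: N:empty,E:wait,S:empty,W:wait | queues: N=0 E=2 S=0 W=1
Cars crossed by step 4: 4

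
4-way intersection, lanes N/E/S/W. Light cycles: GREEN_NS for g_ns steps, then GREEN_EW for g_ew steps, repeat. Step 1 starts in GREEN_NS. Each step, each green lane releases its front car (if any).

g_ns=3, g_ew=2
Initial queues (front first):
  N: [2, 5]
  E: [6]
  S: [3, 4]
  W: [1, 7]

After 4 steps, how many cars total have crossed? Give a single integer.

Answer: 6

Derivation:
Step 1 [NS]: N:car2-GO,E:wait,S:car3-GO,W:wait | queues: N=1 E=1 S=1 W=2
Step 2 [NS]: N:car5-GO,E:wait,S:car4-GO,W:wait | queues: N=0 E=1 S=0 W=2
Step 3 [NS]: N:empty,E:wait,S:empty,W:wait | queues: N=0 E=1 S=0 W=2
Step 4 [EW]: N:wait,E:car6-GO,S:wait,W:car1-GO | queues: N=0 E=0 S=0 W=1
Cars crossed by step 4: 6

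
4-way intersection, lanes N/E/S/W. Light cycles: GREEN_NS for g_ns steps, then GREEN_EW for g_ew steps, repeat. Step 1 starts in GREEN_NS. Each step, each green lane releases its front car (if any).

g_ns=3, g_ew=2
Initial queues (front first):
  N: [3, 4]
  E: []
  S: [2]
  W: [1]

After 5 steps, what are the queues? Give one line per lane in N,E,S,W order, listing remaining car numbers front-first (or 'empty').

Step 1 [NS]: N:car3-GO,E:wait,S:car2-GO,W:wait | queues: N=1 E=0 S=0 W=1
Step 2 [NS]: N:car4-GO,E:wait,S:empty,W:wait | queues: N=0 E=0 S=0 W=1
Step 3 [NS]: N:empty,E:wait,S:empty,W:wait | queues: N=0 E=0 S=0 W=1
Step 4 [EW]: N:wait,E:empty,S:wait,W:car1-GO | queues: N=0 E=0 S=0 W=0

N: empty
E: empty
S: empty
W: empty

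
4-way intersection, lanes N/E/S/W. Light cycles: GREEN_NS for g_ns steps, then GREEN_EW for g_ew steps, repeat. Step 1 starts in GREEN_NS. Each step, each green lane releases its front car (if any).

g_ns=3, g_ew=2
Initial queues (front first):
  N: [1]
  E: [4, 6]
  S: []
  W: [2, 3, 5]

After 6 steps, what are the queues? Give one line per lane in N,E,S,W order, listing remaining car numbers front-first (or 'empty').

Step 1 [NS]: N:car1-GO,E:wait,S:empty,W:wait | queues: N=0 E=2 S=0 W=3
Step 2 [NS]: N:empty,E:wait,S:empty,W:wait | queues: N=0 E=2 S=0 W=3
Step 3 [NS]: N:empty,E:wait,S:empty,W:wait | queues: N=0 E=2 S=0 W=3
Step 4 [EW]: N:wait,E:car4-GO,S:wait,W:car2-GO | queues: N=0 E=1 S=0 W=2
Step 5 [EW]: N:wait,E:car6-GO,S:wait,W:car3-GO | queues: N=0 E=0 S=0 W=1
Step 6 [NS]: N:empty,E:wait,S:empty,W:wait | queues: N=0 E=0 S=0 W=1

N: empty
E: empty
S: empty
W: 5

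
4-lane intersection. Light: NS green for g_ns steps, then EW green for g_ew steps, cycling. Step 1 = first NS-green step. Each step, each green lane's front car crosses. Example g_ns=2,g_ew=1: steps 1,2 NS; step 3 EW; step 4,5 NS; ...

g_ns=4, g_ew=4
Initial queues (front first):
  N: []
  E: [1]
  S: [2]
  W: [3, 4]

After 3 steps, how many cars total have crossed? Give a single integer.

Step 1 [NS]: N:empty,E:wait,S:car2-GO,W:wait | queues: N=0 E=1 S=0 W=2
Step 2 [NS]: N:empty,E:wait,S:empty,W:wait | queues: N=0 E=1 S=0 W=2
Step 3 [NS]: N:empty,E:wait,S:empty,W:wait | queues: N=0 E=1 S=0 W=2
Cars crossed by step 3: 1

Answer: 1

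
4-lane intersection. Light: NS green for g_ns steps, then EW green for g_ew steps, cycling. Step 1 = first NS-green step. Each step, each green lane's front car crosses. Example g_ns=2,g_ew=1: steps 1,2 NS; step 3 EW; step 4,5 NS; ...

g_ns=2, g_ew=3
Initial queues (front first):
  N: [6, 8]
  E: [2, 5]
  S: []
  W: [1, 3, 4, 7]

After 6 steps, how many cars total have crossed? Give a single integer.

Step 1 [NS]: N:car6-GO,E:wait,S:empty,W:wait | queues: N=1 E=2 S=0 W=4
Step 2 [NS]: N:car8-GO,E:wait,S:empty,W:wait | queues: N=0 E=2 S=0 W=4
Step 3 [EW]: N:wait,E:car2-GO,S:wait,W:car1-GO | queues: N=0 E=1 S=0 W=3
Step 4 [EW]: N:wait,E:car5-GO,S:wait,W:car3-GO | queues: N=0 E=0 S=0 W=2
Step 5 [EW]: N:wait,E:empty,S:wait,W:car4-GO | queues: N=0 E=0 S=0 W=1
Step 6 [NS]: N:empty,E:wait,S:empty,W:wait | queues: N=0 E=0 S=0 W=1
Cars crossed by step 6: 7

Answer: 7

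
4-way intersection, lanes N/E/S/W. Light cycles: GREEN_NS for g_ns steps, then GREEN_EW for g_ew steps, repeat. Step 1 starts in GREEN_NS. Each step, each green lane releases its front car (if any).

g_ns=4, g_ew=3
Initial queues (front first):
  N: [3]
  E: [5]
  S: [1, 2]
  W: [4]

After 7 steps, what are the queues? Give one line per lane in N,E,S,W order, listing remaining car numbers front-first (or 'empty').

Step 1 [NS]: N:car3-GO,E:wait,S:car1-GO,W:wait | queues: N=0 E=1 S=1 W=1
Step 2 [NS]: N:empty,E:wait,S:car2-GO,W:wait | queues: N=0 E=1 S=0 W=1
Step 3 [NS]: N:empty,E:wait,S:empty,W:wait | queues: N=0 E=1 S=0 W=1
Step 4 [NS]: N:empty,E:wait,S:empty,W:wait | queues: N=0 E=1 S=0 W=1
Step 5 [EW]: N:wait,E:car5-GO,S:wait,W:car4-GO | queues: N=0 E=0 S=0 W=0

N: empty
E: empty
S: empty
W: empty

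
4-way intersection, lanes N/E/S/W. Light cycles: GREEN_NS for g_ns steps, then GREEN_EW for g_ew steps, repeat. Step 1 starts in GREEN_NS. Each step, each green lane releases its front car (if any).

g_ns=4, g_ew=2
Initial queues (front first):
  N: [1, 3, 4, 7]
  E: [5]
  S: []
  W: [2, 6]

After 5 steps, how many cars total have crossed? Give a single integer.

Step 1 [NS]: N:car1-GO,E:wait,S:empty,W:wait | queues: N=3 E=1 S=0 W=2
Step 2 [NS]: N:car3-GO,E:wait,S:empty,W:wait | queues: N=2 E=1 S=0 W=2
Step 3 [NS]: N:car4-GO,E:wait,S:empty,W:wait | queues: N=1 E=1 S=0 W=2
Step 4 [NS]: N:car7-GO,E:wait,S:empty,W:wait | queues: N=0 E=1 S=0 W=2
Step 5 [EW]: N:wait,E:car5-GO,S:wait,W:car2-GO | queues: N=0 E=0 S=0 W=1
Cars crossed by step 5: 6

Answer: 6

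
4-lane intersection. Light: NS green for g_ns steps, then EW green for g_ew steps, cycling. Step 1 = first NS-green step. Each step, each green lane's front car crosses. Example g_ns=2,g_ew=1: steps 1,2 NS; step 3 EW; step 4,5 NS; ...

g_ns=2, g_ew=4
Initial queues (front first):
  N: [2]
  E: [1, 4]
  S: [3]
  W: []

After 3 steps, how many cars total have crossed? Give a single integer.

Step 1 [NS]: N:car2-GO,E:wait,S:car3-GO,W:wait | queues: N=0 E=2 S=0 W=0
Step 2 [NS]: N:empty,E:wait,S:empty,W:wait | queues: N=0 E=2 S=0 W=0
Step 3 [EW]: N:wait,E:car1-GO,S:wait,W:empty | queues: N=0 E=1 S=0 W=0
Cars crossed by step 3: 3

Answer: 3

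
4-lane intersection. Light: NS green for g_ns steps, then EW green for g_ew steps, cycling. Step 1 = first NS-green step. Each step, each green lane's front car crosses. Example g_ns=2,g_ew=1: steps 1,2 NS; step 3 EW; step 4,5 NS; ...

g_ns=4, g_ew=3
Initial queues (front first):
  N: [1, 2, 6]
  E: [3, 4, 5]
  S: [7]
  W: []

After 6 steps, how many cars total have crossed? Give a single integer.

Answer: 6

Derivation:
Step 1 [NS]: N:car1-GO,E:wait,S:car7-GO,W:wait | queues: N=2 E=3 S=0 W=0
Step 2 [NS]: N:car2-GO,E:wait,S:empty,W:wait | queues: N=1 E=3 S=0 W=0
Step 3 [NS]: N:car6-GO,E:wait,S:empty,W:wait | queues: N=0 E=3 S=0 W=0
Step 4 [NS]: N:empty,E:wait,S:empty,W:wait | queues: N=0 E=3 S=0 W=0
Step 5 [EW]: N:wait,E:car3-GO,S:wait,W:empty | queues: N=0 E=2 S=0 W=0
Step 6 [EW]: N:wait,E:car4-GO,S:wait,W:empty | queues: N=0 E=1 S=0 W=0
Cars crossed by step 6: 6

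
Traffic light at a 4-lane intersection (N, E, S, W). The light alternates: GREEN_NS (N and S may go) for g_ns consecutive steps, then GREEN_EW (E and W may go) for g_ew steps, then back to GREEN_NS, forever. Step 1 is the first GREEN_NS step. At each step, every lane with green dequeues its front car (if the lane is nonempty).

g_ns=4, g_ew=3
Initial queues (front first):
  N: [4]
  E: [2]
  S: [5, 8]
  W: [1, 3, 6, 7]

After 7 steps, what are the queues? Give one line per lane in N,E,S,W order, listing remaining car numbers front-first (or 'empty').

Step 1 [NS]: N:car4-GO,E:wait,S:car5-GO,W:wait | queues: N=0 E=1 S=1 W=4
Step 2 [NS]: N:empty,E:wait,S:car8-GO,W:wait | queues: N=0 E=1 S=0 W=4
Step 3 [NS]: N:empty,E:wait,S:empty,W:wait | queues: N=0 E=1 S=0 W=4
Step 4 [NS]: N:empty,E:wait,S:empty,W:wait | queues: N=0 E=1 S=0 W=4
Step 5 [EW]: N:wait,E:car2-GO,S:wait,W:car1-GO | queues: N=0 E=0 S=0 W=3
Step 6 [EW]: N:wait,E:empty,S:wait,W:car3-GO | queues: N=0 E=0 S=0 W=2
Step 7 [EW]: N:wait,E:empty,S:wait,W:car6-GO | queues: N=0 E=0 S=0 W=1

N: empty
E: empty
S: empty
W: 7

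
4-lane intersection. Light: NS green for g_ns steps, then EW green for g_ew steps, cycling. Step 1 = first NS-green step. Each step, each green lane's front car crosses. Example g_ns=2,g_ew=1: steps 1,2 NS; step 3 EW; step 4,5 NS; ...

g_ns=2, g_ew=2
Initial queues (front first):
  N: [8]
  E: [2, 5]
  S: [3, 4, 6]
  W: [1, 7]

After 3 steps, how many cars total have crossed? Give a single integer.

Step 1 [NS]: N:car8-GO,E:wait,S:car3-GO,W:wait | queues: N=0 E=2 S=2 W=2
Step 2 [NS]: N:empty,E:wait,S:car4-GO,W:wait | queues: N=0 E=2 S=1 W=2
Step 3 [EW]: N:wait,E:car2-GO,S:wait,W:car1-GO | queues: N=0 E=1 S=1 W=1
Cars crossed by step 3: 5

Answer: 5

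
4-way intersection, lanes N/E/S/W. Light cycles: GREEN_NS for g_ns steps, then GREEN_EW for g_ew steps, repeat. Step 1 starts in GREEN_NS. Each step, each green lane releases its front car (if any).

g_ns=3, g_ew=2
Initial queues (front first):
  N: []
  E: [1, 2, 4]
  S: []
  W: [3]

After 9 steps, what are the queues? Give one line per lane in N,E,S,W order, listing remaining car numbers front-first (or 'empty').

Step 1 [NS]: N:empty,E:wait,S:empty,W:wait | queues: N=0 E=3 S=0 W=1
Step 2 [NS]: N:empty,E:wait,S:empty,W:wait | queues: N=0 E=3 S=0 W=1
Step 3 [NS]: N:empty,E:wait,S:empty,W:wait | queues: N=0 E=3 S=0 W=1
Step 4 [EW]: N:wait,E:car1-GO,S:wait,W:car3-GO | queues: N=0 E=2 S=0 W=0
Step 5 [EW]: N:wait,E:car2-GO,S:wait,W:empty | queues: N=0 E=1 S=0 W=0
Step 6 [NS]: N:empty,E:wait,S:empty,W:wait | queues: N=0 E=1 S=0 W=0
Step 7 [NS]: N:empty,E:wait,S:empty,W:wait | queues: N=0 E=1 S=0 W=0
Step 8 [NS]: N:empty,E:wait,S:empty,W:wait | queues: N=0 E=1 S=0 W=0
Step 9 [EW]: N:wait,E:car4-GO,S:wait,W:empty | queues: N=0 E=0 S=0 W=0

N: empty
E: empty
S: empty
W: empty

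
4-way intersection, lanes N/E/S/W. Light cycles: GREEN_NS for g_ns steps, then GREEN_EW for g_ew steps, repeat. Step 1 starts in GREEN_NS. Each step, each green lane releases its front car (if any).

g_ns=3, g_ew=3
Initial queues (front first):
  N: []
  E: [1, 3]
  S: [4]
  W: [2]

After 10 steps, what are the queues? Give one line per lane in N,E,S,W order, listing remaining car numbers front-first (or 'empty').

Step 1 [NS]: N:empty,E:wait,S:car4-GO,W:wait | queues: N=0 E=2 S=0 W=1
Step 2 [NS]: N:empty,E:wait,S:empty,W:wait | queues: N=0 E=2 S=0 W=1
Step 3 [NS]: N:empty,E:wait,S:empty,W:wait | queues: N=0 E=2 S=0 W=1
Step 4 [EW]: N:wait,E:car1-GO,S:wait,W:car2-GO | queues: N=0 E=1 S=0 W=0
Step 5 [EW]: N:wait,E:car3-GO,S:wait,W:empty | queues: N=0 E=0 S=0 W=0

N: empty
E: empty
S: empty
W: empty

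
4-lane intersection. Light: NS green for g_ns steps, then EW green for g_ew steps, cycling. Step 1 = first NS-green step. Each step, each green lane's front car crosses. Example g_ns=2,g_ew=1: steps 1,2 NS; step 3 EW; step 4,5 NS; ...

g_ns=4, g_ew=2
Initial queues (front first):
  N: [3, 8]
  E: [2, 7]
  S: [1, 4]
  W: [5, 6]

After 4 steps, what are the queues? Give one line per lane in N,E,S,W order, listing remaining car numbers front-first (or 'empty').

Step 1 [NS]: N:car3-GO,E:wait,S:car1-GO,W:wait | queues: N=1 E=2 S=1 W=2
Step 2 [NS]: N:car8-GO,E:wait,S:car4-GO,W:wait | queues: N=0 E=2 S=0 W=2
Step 3 [NS]: N:empty,E:wait,S:empty,W:wait | queues: N=0 E=2 S=0 W=2
Step 4 [NS]: N:empty,E:wait,S:empty,W:wait | queues: N=0 E=2 S=0 W=2

N: empty
E: 2 7
S: empty
W: 5 6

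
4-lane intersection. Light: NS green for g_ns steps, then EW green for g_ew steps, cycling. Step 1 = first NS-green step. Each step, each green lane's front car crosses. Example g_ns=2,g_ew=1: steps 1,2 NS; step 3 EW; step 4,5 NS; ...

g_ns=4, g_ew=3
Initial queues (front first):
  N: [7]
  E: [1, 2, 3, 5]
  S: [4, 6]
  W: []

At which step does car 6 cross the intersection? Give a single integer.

Step 1 [NS]: N:car7-GO,E:wait,S:car4-GO,W:wait | queues: N=0 E=4 S=1 W=0
Step 2 [NS]: N:empty,E:wait,S:car6-GO,W:wait | queues: N=0 E=4 S=0 W=0
Step 3 [NS]: N:empty,E:wait,S:empty,W:wait | queues: N=0 E=4 S=0 W=0
Step 4 [NS]: N:empty,E:wait,S:empty,W:wait | queues: N=0 E=4 S=0 W=0
Step 5 [EW]: N:wait,E:car1-GO,S:wait,W:empty | queues: N=0 E=3 S=0 W=0
Step 6 [EW]: N:wait,E:car2-GO,S:wait,W:empty | queues: N=0 E=2 S=0 W=0
Step 7 [EW]: N:wait,E:car3-GO,S:wait,W:empty | queues: N=0 E=1 S=0 W=0
Step 8 [NS]: N:empty,E:wait,S:empty,W:wait | queues: N=0 E=1 S=0 W=0
Step 9 [NS]: N:empty,E:wait,S:empty,W:wait | queues: N=0 E=1 S=0 W=0
Step 10 [NS]: N:empty,E:wait,S:empty,W:wait | queues: N=0 E=1 S=0 W=0
Step 11 [NS]: N:empty,E:wait,S:empty,W:wait | queues: N=0 E=1 S=0 W=0
Step 12 [EW]: N:wait,E:car5-GO,S:wait,W:empty | queues: N=0 E=0 S=0 W=0
Car 6 crosses at step 2

2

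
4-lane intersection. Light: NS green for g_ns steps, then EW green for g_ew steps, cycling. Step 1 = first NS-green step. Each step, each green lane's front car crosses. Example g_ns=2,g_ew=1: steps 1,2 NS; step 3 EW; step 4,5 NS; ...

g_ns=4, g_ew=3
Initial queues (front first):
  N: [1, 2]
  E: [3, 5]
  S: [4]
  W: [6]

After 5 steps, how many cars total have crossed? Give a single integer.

Answer: 5

Derivation:
Step 1 [NS]: N:car1-GO,E:wait,S:car4-GO,W:wait | queues: N=1 E=2 S=0 W=1
Step 2 [NS]: N:car2-GO,E:wait,S:empty,W:wait | queues: N=0 E=2 S=0 W=1
Step 3 [NS]: N:empty,E:wait,S:empty,W:wait | queues: N=0 E=2 S=0 W=1
Step 4 [NS]: N:empty,E:wait,S:empty,W:wait | queues: N=0 E=2 S=0 W=1
Step 5 [EW]: N:wait,E:car3-GO,S:wait,W:car6-GO | queues: N=0 E=1 S=0 W=0
Cars crossed by step 5: 5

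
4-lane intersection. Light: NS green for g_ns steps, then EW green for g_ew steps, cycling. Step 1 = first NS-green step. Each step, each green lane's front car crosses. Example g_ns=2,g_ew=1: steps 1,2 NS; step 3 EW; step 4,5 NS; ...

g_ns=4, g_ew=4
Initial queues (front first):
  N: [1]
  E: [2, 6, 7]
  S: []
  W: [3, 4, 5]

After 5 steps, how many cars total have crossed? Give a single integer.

Answer: 3

Derivation:
Step 1 [NS]: N:car1-GO,E:wait,S:empty,W:wait | queues: N=0 E=3 S=0 W=3
Step 2 [NS]: N:empty,E:wait,S:empty,W:wait | queues: N=0 E=3 S=0 W=3
Step 3 [NS]: N:empty,E:wait,S:empty,W:wait | queues: N=0 E=3 S=0 W=3
Step 4 [NS]: N:empty,E:wait,S:empty,W:wait | queues: N=0 E=3 S=0 W=3
Step 5 [EW]: N:wait,E:car2-GO,S:wait,W:car3-GO | queues: N=0 E=2 S=0 W=2
Cars crossed by step 5: 3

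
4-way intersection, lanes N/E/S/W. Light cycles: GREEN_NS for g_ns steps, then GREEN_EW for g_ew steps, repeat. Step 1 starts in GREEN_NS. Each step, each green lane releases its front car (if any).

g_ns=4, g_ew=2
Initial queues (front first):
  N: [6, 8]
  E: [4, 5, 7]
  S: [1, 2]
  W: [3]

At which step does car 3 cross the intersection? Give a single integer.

Step 1 [NS]: N:car6-GO,E:wait,S:car1-GO,W:wait | queues: N=1 E=3 S=1 W=1
Step 2 [NS]: N:car8-GO,E:wait,S:car2-GO,W:wait | queues: N=0 E=3 S=0 W=1
Step 3 [NS]: N:empty,E:wait,S:empty,W:wait | queues: N=0 E=3 S=0 W=1
Step 4 [NS]: N:empty,E:wait,S:empty,W:wait | queues: N=0 E=3 S=0 W=1
Step 5 [EW]: N:wait,E:car4-GO,S:wait,W:car3-GO | queues: N=0 E=2 S=0 W=0
Step 6 [EW]: N:wait,E:car5-GO,S:wait,W:empty | queues: N=0 E=1 S=0 W=0
Step 7 [NS]: N:empty,E:wait,S:empty,W:wait | queues: N=0 E=1 S=0 W=0
Step 8 [NS]: N:empty,E:wait,S:empty,W:wait | queues: N=0 E=1 S=0 W=0
Step 9 [NS]: N:empty,E:wait,S:empty,W:wait | queues: N=0 E=1 S=0 W=0
Step 10 [NS]: N:empty,E:wait,S:empty,W:wait | queues: N=0 E=1 S=0 W=0
Step 11 [EW]: N:wait,E:car7-GO,S:wait,W:empty | queues: N=0 E=0 S=0 W=0
Car 3 crosses at step 5

5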